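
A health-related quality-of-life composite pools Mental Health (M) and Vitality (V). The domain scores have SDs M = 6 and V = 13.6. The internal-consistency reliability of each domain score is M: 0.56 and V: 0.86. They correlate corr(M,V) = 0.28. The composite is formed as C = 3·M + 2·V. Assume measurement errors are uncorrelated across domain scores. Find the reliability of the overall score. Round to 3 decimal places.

0.816

Var(C) = 3²·6² + 2²·13.6² + 2·[6·6·13.6·0.28] = 1063.84 + 274.176 = 1338.02.
Because errors are independent across components, Cov(Tᵢ,Tⱼ) = Cov(Xᵢ,Xⱼ); the off-diagonal part of the true-score variance is the same as above.
True-score variance = [3²·6²·0.56 + 2²·13.6²·0.86] + 274.176 = 817.702 + 274.176 = 1091.88.
Reliability = 1091.88 / 1338.02 = 0.816.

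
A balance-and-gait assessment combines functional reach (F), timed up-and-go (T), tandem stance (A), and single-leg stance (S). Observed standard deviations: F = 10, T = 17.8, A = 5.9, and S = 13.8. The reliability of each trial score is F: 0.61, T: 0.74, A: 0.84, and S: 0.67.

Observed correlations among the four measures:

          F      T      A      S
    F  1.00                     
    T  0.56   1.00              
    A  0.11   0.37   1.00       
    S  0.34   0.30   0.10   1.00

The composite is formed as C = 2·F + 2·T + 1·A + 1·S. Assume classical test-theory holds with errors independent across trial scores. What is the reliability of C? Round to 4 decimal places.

Var(C) = 2²·10² + 2²·17.8² + 5.9² + 13.8² + 2·[4·10·17.8·0.56 + 2·10·5.9·0.11 + 2·10·13.8·0.34 + 2·17.8·5.9·0.37 + 2·17.8·13.8·0.30 + 5.9·13.8·0.10] = 1892.61 + 1477.56 = 3370.17.
Under uncorrelated errors the observed covariances equal the true-score covariances, so only the own-variance terms attenuate.
True-score variance = [2²·10²·0.61 + 2²·17.8²·0.74 + 5.9²·0.84 + 13.8²·0.67] + 1477.56 = 1338.68 + 1477.56 = 2816.24.
Reliability = 2816.24 / 3370.17 = 0.8356.

0.8356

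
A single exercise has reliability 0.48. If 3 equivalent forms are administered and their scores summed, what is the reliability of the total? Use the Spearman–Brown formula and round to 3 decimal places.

ρ_k = kρ / (1 + (k−1)ρ) = 3·0.48 / (1 + 2·0.48) = 1.440 / 1.960 = 0.735.

0.735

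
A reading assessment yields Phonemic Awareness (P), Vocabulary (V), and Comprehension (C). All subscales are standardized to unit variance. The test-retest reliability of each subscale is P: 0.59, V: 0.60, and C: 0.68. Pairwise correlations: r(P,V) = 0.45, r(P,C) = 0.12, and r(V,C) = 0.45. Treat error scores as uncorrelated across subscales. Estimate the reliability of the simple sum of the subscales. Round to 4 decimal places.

Var(P+V+C) = 3 + 2·[0.45 + 0.12 + 0.45] = 3 + 2.04 = 5.04.
Because errors are independent across components, Cov(Tᵢ,Tⱼ) = Cov(Xᵢ,Xⱼ); the off-diagonal part of the true-score variance is the same as above.
True-score variance = [0.59 + 0.60 + 0.68] + 2.04 = 1.87 + 2.04 = 3.91.
Reliability = 3.91 / 5.04 = 0.7758.

0.7758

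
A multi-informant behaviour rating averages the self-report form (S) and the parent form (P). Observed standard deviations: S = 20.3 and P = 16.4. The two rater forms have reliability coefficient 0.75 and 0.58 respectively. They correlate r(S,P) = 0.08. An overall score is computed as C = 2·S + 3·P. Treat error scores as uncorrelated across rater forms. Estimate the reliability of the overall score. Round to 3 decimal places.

Var(C) = 2²·20.3² + 3²·16.4² + 2·[6·20.3·16.4·0.08] = 4069 + 319.603 = 4388.6.
Under uncorrelated errors the observed covariances equal the true-score covariances, so only the own-variance terms attenuate.
True-score variance = [2²·20.3²·0.75 + 3²·16.4²·0.58] + 319.603 = 2640.24 + 319.603 = 2959.84.
Reliability = 2959.84 / 4388.6 = 0.674.

0.674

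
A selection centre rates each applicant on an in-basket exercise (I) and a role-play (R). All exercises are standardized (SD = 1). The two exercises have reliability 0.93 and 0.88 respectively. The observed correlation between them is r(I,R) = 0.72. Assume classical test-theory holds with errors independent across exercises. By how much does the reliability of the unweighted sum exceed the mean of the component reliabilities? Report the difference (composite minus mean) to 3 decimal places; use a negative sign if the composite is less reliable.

Var(sum) = 2 + 1.44 = 3.44; true-score variance = 1.81 + 1.44 = 3.25; composite reliability = 0.9448.
Mean component reliability = 0.9050.
Difference = 0.9448 − 0.9050 = 0.040.

0.040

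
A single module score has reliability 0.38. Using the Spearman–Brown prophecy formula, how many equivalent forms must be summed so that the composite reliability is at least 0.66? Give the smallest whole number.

4

k ≥ ρ*(1−ρ₁)/(ρ₁(1−ρ*)) = 0.66·0.62 / (0.38·0.34) = 3.167.
Smallest integer k = 4.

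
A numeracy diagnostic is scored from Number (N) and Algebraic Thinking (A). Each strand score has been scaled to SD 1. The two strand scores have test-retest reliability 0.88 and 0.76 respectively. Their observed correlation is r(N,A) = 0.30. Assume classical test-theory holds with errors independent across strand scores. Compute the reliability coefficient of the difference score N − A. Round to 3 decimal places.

0.743

Var(N−A) = 1 + 1 − 2·0.30 = 2 − 0.6 = 1.4.
Under uncorrelated errors the observed covariances equal the true-score covariances, so only the own-variance terms attenuate.
True-score variance = [0.88 + 0.76] − 0.6 = 1.64 − 0.6 = 1.04.
Reliability = 1.04 / 1.4 = 0.743.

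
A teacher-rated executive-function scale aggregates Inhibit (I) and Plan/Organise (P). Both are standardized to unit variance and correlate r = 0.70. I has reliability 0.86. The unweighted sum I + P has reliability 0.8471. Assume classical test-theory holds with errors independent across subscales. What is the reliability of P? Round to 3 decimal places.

Var(I+P) = 2 + 2·0.70 = 3.400.
True-score variance = ρ_I + ρ_P + 2·0.70, so 0.8471 = (0.86 + ρ_P + 1.40) / 3.400.
ρ_P = 0.8471·3.400 − 0.86 − 1.40 = 0.620.

0.620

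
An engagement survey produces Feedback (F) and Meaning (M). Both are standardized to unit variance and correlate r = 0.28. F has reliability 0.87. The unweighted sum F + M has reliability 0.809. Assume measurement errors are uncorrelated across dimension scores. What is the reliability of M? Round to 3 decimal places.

0.641

Var(F+M) = 2 + 2·0.28 = 2.560.
True-score variance = ρ_F + ρ_M + 2·0.28, so 0.809 = (0.87 + ρ_M + 0.56) / 2.560.
ρ_M = 0.809·2.560 − 0.87 − 0.56 = 0.641.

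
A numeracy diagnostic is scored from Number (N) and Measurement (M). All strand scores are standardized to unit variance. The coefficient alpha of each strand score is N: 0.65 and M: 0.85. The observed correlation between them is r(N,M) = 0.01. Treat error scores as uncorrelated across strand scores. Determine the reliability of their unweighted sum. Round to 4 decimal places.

0.7525

Var(N+M) = 2 + 2·[0.01] = 2 + 0.02 = 2.02.
Because errors are independent across components, Cov(Tᵢ,Tⱼ) = Cov(Xᵢ,Xⱼ); the off-diagonal part of the true-score variance is the same as above.
True-score variance = [0.65 + 0.85] + 0.02 = 1.5 + 0.02 = 1.52.
Reliability = 1.52 / 2.02 = 0.7525.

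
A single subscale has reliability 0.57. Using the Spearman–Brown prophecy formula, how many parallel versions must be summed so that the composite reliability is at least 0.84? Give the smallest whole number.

k ≥ ρ*(1−ρ₁)/(ρ₁(1−ρ*)) = 0.84·0.43 / (0.57·0.16) = 3.961.
Smallest integer k = 4.

4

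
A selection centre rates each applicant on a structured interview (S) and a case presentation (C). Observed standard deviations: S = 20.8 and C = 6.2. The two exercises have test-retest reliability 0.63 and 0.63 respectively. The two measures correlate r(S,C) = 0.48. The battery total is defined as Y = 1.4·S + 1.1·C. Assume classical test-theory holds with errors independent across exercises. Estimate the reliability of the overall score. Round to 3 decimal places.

0.695

Var(Y) = 1.4²·20.8² + 1.1²·6.2² + 2·[1.54·20.8·6.2·0.48] = 894.487 + 190.654 = 1085.14.
Because errors are independent across components, Cov(Tᵢ,Tⱼ) = Cov(Xᵢ,Xⱼ); the off-diagonal part of the true-score variance is the same as above.
True-score variance = [1.4²·20.8²·0.63 + 1.1²·6.2²·0.63] + 190.654 = 563.527 + 190.654 = 754.181.
Reliability = 754.181 / 1085.14 = 0.695.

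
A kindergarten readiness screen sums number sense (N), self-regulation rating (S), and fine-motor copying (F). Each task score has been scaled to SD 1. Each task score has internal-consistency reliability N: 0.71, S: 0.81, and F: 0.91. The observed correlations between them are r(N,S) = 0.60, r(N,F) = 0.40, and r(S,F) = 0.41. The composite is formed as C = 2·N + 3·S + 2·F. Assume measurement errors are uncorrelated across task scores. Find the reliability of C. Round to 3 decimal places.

0.900

Var(C) = 2² + 3² + 2² + 2·[6·0.60 + 4·0.40 + 6·0.41] = 17 + 15.32 = 32.32.
With uncorrelated errors the cross-covariances are all true-score covariance, so they carry over unchanged; only the diagonal terms shrink to ρᵢσᵢ².
True-score variance = [2²·0.71 + 3²·0.81 + 2²·0.91] + 15.32 = 13.77 + 15.32 = 29.09.
Reliability = 29.09 / 32.32 = 0.900.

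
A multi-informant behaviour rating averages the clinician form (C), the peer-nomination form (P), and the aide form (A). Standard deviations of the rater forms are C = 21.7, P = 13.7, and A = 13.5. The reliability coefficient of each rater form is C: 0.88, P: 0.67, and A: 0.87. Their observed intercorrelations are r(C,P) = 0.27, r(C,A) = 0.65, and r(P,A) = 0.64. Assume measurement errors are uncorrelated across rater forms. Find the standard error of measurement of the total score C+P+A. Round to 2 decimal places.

11.92

Var(total) = 840.83 + 778.108 = 1618.94.
True-score variance = 698.693 + 778.108 = 1476.8, so reliability = 0.9122.
Error variance = 1618.94 − 1476.8 = 142.137; SEM = √142.137 = 11.92.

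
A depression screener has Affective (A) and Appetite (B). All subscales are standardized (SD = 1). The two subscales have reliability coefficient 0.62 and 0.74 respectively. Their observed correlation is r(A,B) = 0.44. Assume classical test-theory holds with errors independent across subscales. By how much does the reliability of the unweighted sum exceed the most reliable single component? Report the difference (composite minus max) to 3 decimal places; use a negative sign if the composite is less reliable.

0.038

Var(sum) = 2 + 0.88 = 2.88; true-score variance = 1.36 + 0.88 = 2.24; composite reliability = 0.7778.
Max component reliability = 0.7400.
Difference = 0.7778 − 0.7400 = 0.038.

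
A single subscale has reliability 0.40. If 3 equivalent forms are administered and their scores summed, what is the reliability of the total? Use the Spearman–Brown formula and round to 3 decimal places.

ρ_k = kρ / (1 + (k−1)ρ) = 3·0.40 / (1 + 2·0.40) = 1.200 / 1.800 = 0.667.

0.667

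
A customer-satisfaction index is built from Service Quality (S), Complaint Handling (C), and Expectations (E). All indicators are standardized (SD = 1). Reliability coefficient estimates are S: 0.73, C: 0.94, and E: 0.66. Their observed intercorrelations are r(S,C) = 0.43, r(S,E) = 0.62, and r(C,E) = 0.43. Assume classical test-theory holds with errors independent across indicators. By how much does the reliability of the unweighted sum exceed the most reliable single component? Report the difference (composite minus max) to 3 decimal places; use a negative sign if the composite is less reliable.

-0.052

Var(sum) = 3 + 2.96 = 5.96; true-score variance = 2.33 + 2.96 = 5.29; composite reliability = 0.8876.
Max component reliability = 0.9400.
Difference = 0.8876 − 0.9400 = -0.052.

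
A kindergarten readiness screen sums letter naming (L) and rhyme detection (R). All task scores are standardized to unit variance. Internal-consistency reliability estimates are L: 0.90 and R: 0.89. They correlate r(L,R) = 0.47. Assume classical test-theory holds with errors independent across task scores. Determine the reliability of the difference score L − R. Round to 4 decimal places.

0.8019

Var(L−R) = 1 + 1 − 2·0.47 = 2 − 0.94 = 1.06.
Because errors are independent across components, Cov(Tᵢ,Tⱼ) = Cov(Xᵢ,Xⱼ); the off-diagonal part of the true-score variance is the same as above.
True-score variance = [0.90 + 0.89] − 0.94 = 1.79 − 0.94 = 0.85.
Reliability = 0.85 / 1.06 = 0.8019.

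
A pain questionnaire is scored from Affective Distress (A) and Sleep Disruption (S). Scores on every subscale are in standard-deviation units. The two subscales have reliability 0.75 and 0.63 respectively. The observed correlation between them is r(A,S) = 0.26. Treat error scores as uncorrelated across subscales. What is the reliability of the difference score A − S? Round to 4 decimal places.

0.5811

Var(A−S) = 1 + 1 − 2·0.26 = 2 − 0.52 = 1.48.
Under uncorrelated errors the observed covariances equal the true-score covariances, so only the own-variance terms attenuate.
True-score variance = [0.75 + 0.63] − 0.52 = 1.38 − 0.52 = 0.86.
Reliability = 0.86 / 1.48 = 0.5811.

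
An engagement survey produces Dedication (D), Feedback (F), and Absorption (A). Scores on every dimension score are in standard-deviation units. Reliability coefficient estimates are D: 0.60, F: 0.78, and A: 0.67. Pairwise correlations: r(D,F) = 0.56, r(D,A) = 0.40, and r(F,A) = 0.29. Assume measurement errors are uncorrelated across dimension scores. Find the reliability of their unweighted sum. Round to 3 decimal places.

Var(D+F+A) = 3 + 2·[0.56 + 0.40 + 0.29] = 3 + 2.5 = 5.5.
Because errors are independent across components, Cov(Tᵢ,Tⱼ) = Cov(Xᵢ,Xⱼ); the off-diagonal part of the true-score variance is the same as above.
True-score variance = [0.60 + 0.78 + 0.67] + 2.5 = 2.05 + 2.5 = 4.55.
Reliability = 4.55 / 5.5 = 0.827.

0.827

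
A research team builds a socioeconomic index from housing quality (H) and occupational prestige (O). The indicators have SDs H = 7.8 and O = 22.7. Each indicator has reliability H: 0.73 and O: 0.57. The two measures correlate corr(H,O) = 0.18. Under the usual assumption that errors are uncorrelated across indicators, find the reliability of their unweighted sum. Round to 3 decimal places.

Var(H+O) = 7.8² + 22.7² + 2·[7.8·22.7·0.18] = 576.13 + 63.7416 = 639.872.
Under uncorrelated errors the observed covariances equal the true-score covariances, so only the own-variance terms attenuate.
True-score variance = [7.8²·0.73 + 22.7²·0.57] + 63.7416 = 338.128 + 63.7416 = 401.87.
Reliability = 401.87 / 639.872 = 0.628.

0.628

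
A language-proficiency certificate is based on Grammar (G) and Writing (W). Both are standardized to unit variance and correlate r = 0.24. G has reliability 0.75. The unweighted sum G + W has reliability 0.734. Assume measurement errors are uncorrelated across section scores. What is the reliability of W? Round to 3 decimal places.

Var(G+W) = 2 + 2·0.24 = 2.480.
True-score variance = ρ_G + ρ_W + 2·0.24, so 0.734 = (0.75 + ρ_W + 0.48) / 2.480.
ρ_W = 0.734·2.480 − 0.75 − 0.48 = 0.590.

0.590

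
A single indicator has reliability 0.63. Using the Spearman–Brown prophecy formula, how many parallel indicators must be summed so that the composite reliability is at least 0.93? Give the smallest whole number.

8

k ≥ ρ*(1−ρ₁)/(ρ₁(1−ρ*)) = 0.93·0.37 / (0.63·0.07) = 7.803.
Smallest integer k = 8.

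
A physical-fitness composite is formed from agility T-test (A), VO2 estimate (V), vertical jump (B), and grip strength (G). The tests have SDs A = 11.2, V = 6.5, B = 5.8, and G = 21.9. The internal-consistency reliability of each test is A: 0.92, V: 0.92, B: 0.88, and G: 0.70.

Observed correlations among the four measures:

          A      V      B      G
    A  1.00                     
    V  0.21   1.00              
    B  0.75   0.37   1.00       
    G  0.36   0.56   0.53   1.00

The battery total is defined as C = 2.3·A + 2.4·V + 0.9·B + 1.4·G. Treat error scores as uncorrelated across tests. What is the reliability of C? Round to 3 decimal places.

Var(C) = 2.3²·11.2² + 2.4²·6.5² + 0.9²·5.8² + 1.4²·21.9² + 2·[5.52·11.2·6.5·0.21 + 2.07·11.2·5.8·0.75 + 3.22·11.2·21.9·0.36 + 2.16·6.5·5.8·0.37 + 3.36·6.5·21.9·0.56 + 1.26·5.8·21.9·0.53] = 1874.22 + 1704.74 = 3578.96.
Because errors are independent across components, Cov(Tᵢ,Tⱼ) = Cov(Xᵢ,Xⱼ); the off-diagonal part of the true-score variance is the same as above.
True-score variance = [2.3²·11.2²·0.92 + 2.4²·6.5²·0.92 + 0.9²·5.8²·0.88 + 1.4²·21.9²·0.70] + 1704.74 = 1516.39 + 1704.74 = 3221.12.
Reliability = 3221.12 / 3578.96 = 0.900.

0.900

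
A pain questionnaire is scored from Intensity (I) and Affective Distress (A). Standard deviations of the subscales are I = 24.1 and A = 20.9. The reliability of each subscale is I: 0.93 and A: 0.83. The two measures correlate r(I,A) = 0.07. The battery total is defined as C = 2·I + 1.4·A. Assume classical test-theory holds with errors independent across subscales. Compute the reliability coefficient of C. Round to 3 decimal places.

0.909

Var(C) = 2²·24.1² + 1.4²·20.9² + 2·[2.8·24.1·20.9·0.07] = 3179.39 + 197.446 = 3376.83.
Because errors are independent across components, Cov(Tᵢ,Tⱼ) = Cov(Xᵢ,Xⱼ); the off-diagonal part of the true-score variance is the same as above.
True-score variance = [2²·24.1²·0.93 + 1.4²·20.9²·0.83] + 197.446 = 2871.22 + 197.446 = 3068.66.
Reliability = 3068.66 / 3376.83 = 0.909.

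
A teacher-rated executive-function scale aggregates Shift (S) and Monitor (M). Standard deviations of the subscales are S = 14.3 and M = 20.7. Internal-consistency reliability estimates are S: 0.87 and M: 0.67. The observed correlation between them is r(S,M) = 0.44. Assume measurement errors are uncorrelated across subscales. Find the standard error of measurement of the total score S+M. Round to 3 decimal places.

12.961

Var(total) = 632.98 + 260.489 = 893.469.
True-score variance = 464.995 + 260.489 = 725.483, so reliability = 0.8120.
Error variance = 893.469 − 725.483 = 167.985; SEM = √167.985 = 12.961.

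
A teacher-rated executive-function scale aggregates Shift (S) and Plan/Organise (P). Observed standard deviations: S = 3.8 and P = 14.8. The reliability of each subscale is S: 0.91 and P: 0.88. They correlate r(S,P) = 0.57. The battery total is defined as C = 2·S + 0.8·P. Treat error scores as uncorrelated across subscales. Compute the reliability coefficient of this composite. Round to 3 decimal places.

0.927

Var(C) = 2²·3.8² + 0.8²·14.8² + 2·[1.6·3.8·14.8·0.57] = 197.946 + 102.582 = 300.527.
Because errors are independent across components, Cov(Tᵢ,Tⱼ) = Cov(Xᵢ,Xⱼ); the off-diagonal part of the true-score variance is the same as above.
True-score variance = [2²·3.8²·0.91 + 0.8²·14.8²·0.88] + 102.582 = 175.925 + 102.582 = 278.507.
Reliability = 278.507 / 300.527 = 0.927.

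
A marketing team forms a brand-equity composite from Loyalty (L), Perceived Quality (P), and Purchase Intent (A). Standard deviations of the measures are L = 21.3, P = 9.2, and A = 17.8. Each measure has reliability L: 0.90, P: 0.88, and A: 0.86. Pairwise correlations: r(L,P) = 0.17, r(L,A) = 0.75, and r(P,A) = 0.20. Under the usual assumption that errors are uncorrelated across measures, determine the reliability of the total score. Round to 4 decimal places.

Var(L+P+A) = 21.3² + 9.2² + 17.8² + 2·[21.3·9.2·0.17 + 21.3·17.8·0.75 + 9.2·17.8·0.20] = 855.17 + 700.84 = 1556.01.
Because errors are independent across components, Cov(Tᵢ,Tⱼ) = Cov(Xᵢ,Xⱼ); the off-diagonal part of the true-score variance is the same as above.
True-score variance = [21.3²·0.90 + 9.2²·0.88 + 17.8²·0.86] + 700.84 = 755.287 + 700.84 = 1456.13.
Reliability = 1456.13 / 1556.01 = 0.9358.

0.9358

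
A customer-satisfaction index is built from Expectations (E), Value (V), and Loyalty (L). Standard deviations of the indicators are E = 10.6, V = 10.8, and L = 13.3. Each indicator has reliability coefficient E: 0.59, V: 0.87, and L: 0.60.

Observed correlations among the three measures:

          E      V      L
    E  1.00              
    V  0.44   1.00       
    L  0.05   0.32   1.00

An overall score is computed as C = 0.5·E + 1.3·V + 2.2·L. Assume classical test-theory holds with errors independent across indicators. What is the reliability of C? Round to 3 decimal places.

0.734

Var(C) = 0.5²·10.6² + 1.3²·10.8² + 2.2²·13.3² + 2·[0.65·10.6·10.8·0.44 + 1.1·10.6·13.3·0.05 + 2.86·10.8·13.3·0.32] = 1081.36 + 343.909 = 1425.27.
With uncorrelated errors the cross-covariances are all true-score covariance, so they carry over unchanged; only the diagonal terms shrink to ρᵢσᵢ².
True-score variance = [0.5²·10.6²·0.59 + 1.3²·10.8²·0.87 + 2.2²·13.3²·0.60] + 343.909 = 701.757 + 343.909 = 1045.67.
Reliability = 1045.67 / 1425.27 = 0.734.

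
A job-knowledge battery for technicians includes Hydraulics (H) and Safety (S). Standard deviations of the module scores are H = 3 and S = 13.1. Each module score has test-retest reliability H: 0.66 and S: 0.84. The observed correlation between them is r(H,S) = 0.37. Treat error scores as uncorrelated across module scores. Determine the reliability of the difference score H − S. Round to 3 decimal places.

Var(H−S) = 3² + 13.1² − 2·3·13.1·0.37 = 180.61 − 29.082 = 151.528.
With uncorrelated errors the cross-covariances are all true-score covariance, so they carry over unchanged; only the diagonal terms shrink to ρᵢσᵢ².
True-score variance = [3²·0.66 + 13.1²·0.84] − 29.082 = 150.092 − 29.082 = 121.01.
Reliability = 121.01 / 151.528 = 0.799.

0.799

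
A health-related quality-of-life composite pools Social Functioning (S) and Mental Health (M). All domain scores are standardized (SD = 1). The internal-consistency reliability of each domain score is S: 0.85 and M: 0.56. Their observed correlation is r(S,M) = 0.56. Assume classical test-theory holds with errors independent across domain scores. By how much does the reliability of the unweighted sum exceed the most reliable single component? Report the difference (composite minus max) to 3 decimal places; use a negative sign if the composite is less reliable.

-0.039

Var(sum) = 2 + 1.12 = 3.12; true-score variance = 1.41 + 1.12 = 2.53; composite reliability = 0.8109.
Max component reliability = 0.8500.
Difference = 0.8109 − 0.8500 = -0.039.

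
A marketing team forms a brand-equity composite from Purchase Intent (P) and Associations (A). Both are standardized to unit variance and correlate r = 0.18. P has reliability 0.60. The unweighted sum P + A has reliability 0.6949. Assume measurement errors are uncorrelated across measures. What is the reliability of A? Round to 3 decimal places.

0.680

Var(P+A) = 2 + 2·0.18 = 2.360.
True-score variance = ρ_P + ρ_A + 2·0.18, so 0.6949 = (0.60 + ρ_A + 0.36) / 2.360.
ρ_A = 0.6949·2.360 − 0.60 − 0.36 = 0.680.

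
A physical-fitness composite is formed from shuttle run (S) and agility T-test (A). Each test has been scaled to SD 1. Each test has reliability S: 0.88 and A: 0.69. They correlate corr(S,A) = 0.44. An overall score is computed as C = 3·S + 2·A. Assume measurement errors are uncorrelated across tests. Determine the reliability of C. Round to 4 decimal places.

Var(C) = 3² + 2² + 2·[6·0.44] = 13 + 5.28 = 18.28.
Because errors are independent across components, Cov(Tᵢ,Tⱼ) = Cov(Xᵢ,Xⱼ); the off-diagonal part of the true-score variance is the same as above.
True-score variance = [3²·0.88 + 2²·0.69] + 5.28 = 10.68 + 5.28 = 15.96.
Reliability = 15.96 / 18.28 = 0.8731.

0.8731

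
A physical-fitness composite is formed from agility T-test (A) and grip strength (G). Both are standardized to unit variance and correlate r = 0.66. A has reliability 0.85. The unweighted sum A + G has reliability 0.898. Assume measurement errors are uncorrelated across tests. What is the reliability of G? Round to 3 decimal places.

Var(A+G) = 2 + 2·0.66 = 3.320.
True-score variance = ρ_A + ρ_G + 2·0.66, so 0.898 = (0.85 + ρ_G + 1.32) / 3.320.
ρ_G = 0.898·3.320 − 0.85 − 1.32 = 0.811.

0.811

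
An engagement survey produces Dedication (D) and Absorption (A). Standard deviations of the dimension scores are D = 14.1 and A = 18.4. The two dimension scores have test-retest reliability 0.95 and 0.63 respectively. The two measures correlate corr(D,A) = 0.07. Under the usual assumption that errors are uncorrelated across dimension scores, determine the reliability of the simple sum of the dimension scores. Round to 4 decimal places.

Var(D+A) = 14.1² + 18.4² + 2·[14.1·18.4·0.07] = 537.37 + 36.3216 = 573.692.
With uncorrelated errors the cross-covariances are all true-score covariance, so they carry over unchanged; only the diagonal terms shrink to ρᵢσᵢ².
True-score variance = [14.1²·0.95 + 18.4²·0.63] + 36.3216 = 402.162 + 36.3216 = 438.484.
Reliability = 438.484 / 573.692 = 0.7643.

0.7643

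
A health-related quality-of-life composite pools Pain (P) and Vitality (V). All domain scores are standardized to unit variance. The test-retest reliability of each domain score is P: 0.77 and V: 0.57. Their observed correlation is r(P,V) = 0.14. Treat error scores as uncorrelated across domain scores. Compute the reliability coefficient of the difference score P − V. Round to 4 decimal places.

Var(P−V) = 1 + 1 − 2·0.14 = 2 − 0.28 = 1.72.
Because errors are independent across components, Cov(Tᵢ,Tⱼ) = Cov(Xᵢ,Xⱼ); the off-diagonal part of the true-score variance is the same as above.
True-score variance = [0.77 + 0.57] − 0.28 = 1.34 − 0.28 = 1.06.
Reliability = 1.06 / 1.72 = 0.6163.

0.6163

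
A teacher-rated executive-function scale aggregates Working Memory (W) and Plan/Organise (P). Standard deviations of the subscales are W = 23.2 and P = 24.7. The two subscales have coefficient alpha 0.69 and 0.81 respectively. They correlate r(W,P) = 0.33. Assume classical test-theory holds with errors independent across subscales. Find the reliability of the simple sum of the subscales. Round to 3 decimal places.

0.815

Var(W+P) = 23.2² + 24.7² + 2·[23.2·24.7·0.33] = 1148.33 + 378.206 = 1526.54.
Because errors are independent across components, Cov(Tᵢ,Tⱼ) = Cov(Xᵢ,Xⱼ); the off-diagonal part of the true-score variance is the same as above.
True-score variance = [23.2²·0.69 + 24.7²·0.81] + 378.206 = 865.558 + 378.206 = 1243.76.
Reliability = 1243.76 / 1526.54 = 0.815.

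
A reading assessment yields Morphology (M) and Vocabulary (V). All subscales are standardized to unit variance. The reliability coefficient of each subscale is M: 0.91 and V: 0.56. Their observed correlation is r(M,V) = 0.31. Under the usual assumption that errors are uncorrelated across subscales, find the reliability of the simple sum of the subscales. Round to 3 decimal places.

Var(M+V) = 2 + 2·[0.31] = 2 + 0.62 = 2.62.
Because errors are independent across components, Cov(Tᵢ,Tⱼ) = Cov(Xᵢ,Xⱼ); the off-diagonal part of the true-score variance is the same as above.
True-score variance = [0.91 + 0.56] + 0.62 = 1.47 + 0.62 = 2.09.
Reliability = 2.09 / 2.62 = 0.798.

0.798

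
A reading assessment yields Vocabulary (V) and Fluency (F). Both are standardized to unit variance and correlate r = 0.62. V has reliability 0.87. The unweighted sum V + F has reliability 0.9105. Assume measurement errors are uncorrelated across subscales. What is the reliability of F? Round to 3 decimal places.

Var(V+F) = 2 + 2·0.62 = 3.240.
True-score variance = ρ_V + ρ_F + 2·0.62, so 0.9105 = (0.87 + ρ_F + 1.24) / 3.240.
ρ_F = 0.9105·3.240 − 0.87 − 1.24 = 0.840.

0.840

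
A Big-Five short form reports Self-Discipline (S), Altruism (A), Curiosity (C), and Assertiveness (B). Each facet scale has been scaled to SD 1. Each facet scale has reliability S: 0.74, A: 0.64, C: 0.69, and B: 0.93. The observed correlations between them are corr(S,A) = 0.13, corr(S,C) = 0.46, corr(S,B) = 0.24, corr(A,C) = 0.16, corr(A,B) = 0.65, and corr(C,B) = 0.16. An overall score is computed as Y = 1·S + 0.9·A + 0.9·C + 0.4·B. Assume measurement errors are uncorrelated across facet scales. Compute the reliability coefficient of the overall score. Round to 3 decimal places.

Var(Y) = 1 + 0.9² + 0.9² + 0.4² + 2·[0.9·0.13 + 0.9·0.46 + 0.4·0.24 + 0.81·0.16 + 0.36·0.65 + 0.36·0.16] = 2.78 + 2.0964 = 4.8764.
With uncorrelated errors the cross-covariances are all true-score covariance, so they carry over unchanged; only the diagonal terms shrink to ρᵢσᵢ².
True-score variance = [0.74 + 0.9²·0.64 + 0.9²·0.69 + 0.4²·0.93] + 2.0964 = 1.9661 + 2.0964 = 4.0625.
Reliability = 4.0625 / 4.8764 = 0.833.

0.833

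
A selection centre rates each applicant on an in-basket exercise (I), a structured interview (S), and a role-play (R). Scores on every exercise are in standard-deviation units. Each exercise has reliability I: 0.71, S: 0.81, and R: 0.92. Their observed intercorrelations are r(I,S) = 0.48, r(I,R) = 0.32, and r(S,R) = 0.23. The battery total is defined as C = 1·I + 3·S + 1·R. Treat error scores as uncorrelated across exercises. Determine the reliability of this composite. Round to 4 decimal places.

0.8692

Var(C) = 1 + 3² + 1 + 2·[3·0.48 + 0.32 + 3·0.23] = 11 + 4.9 = 15.9.
With uncorrelated errors the cross-covariances are all true-score covariance, so they carry over unchanged; only the diagonal terms shrink to ρᵢσᵢ².
True-score variance = [0.71 + 3²·0.81 + 0.92] + 4.9 = 8.92 + 4.9 = 13.82.
Reliability = 13.82 / 15.9 = 0.8692.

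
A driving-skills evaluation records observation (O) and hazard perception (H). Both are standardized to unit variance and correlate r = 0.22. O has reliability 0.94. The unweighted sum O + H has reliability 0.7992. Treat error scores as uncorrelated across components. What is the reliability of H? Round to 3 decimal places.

0.570

Var(O+H) = 2 + 2·0.22 = 2.440.
True-score variance = ρ_O + ρ_H + 2·0.22, so 0.7992 = (0.94 + ρ_H + 0.44) / 2.440.
ρ_H = 0.7992·2.440 − 0.94 − 0.44 = 0.570.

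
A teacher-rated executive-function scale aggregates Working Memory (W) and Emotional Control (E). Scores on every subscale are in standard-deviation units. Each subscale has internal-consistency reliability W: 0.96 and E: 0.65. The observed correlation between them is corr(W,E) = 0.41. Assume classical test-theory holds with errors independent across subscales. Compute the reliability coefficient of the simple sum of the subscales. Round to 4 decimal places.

0.8617

Var(W+E) = 2 + 2·[0.41] = 2 + 0.82 = 2.82.
Under uncorrelated errors the observed covariances equal the true-score covariances, so only the own-variance terms attenuate.
True-score variance = [0.96 + 0.65] + 0.82 = 1.61 + 0.82 = 2.43.
Reliability = 2.43 / 2.82 = 0.8617.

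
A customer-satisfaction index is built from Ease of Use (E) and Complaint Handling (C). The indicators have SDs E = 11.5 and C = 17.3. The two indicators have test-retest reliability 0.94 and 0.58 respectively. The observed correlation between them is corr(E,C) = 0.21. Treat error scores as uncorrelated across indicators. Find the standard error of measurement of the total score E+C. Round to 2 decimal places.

11.56

Var(total) = 431.54 + 83.559 = 515.099.
True-score variance = 297.903 + 83.559 = 381.462, so reliability = 0.7406.
Error variance = 515.099 − 381.462 = 133.637; SEM = √133.637 = 11.56.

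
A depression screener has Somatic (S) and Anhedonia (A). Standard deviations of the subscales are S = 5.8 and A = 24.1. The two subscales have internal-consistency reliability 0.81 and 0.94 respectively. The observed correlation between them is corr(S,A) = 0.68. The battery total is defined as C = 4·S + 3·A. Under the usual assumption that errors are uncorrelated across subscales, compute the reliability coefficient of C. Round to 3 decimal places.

0.948

Var(C) = 4²·5.8² + 3²·24.1² + 2·[12·5.8·24.1·0.68] = 5765.53 + 2281.21 = 8046.74.
Under uncorrelated errors the observed covariances equal the true-score covariances, so only the own-variance terms attenuate.
True-score variance = [4²·5.8²·0.81 + 3²·24.1²·0.94] + 2281.21 = 5349.63 + 2281.21 = 7630.84.
Reliability = 7630.84 / 8046.74 = 0.948.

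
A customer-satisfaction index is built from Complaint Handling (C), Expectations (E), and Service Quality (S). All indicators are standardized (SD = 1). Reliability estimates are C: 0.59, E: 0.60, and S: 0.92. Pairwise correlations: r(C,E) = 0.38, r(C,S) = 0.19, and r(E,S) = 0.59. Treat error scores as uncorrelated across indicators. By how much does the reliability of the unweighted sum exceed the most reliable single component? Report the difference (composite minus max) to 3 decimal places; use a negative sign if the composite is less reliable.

-0.087

Var(sum) = 3 + 2.32 = 5.32; true-score variance = 2.11 + 2.32 = 4.43; composite reliability = 0.8327.
Max component reliability = 0.9200.
Difference = 0.8327 − 0.9200 = -0.087.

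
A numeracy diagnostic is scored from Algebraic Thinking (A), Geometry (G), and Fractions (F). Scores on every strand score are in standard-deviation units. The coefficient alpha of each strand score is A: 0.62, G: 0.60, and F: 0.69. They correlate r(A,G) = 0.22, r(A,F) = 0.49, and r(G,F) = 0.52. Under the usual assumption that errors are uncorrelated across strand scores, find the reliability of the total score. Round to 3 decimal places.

0.800

Var(A+G+F) = 3 + 2·[0.22 + 0.49 + 0.52] = 3 + 2.46 = 5.46.
Under uncorrelated errors the observed covariances equal the true-score covariances, so only the own-variance terms attenuate.
True-score variance = [0.62 + 0.60 + 0.69] + 2.46 = 1.91 + 2.46 = 4.37.
Reliability = 4.37 / 5.46 = 0.800.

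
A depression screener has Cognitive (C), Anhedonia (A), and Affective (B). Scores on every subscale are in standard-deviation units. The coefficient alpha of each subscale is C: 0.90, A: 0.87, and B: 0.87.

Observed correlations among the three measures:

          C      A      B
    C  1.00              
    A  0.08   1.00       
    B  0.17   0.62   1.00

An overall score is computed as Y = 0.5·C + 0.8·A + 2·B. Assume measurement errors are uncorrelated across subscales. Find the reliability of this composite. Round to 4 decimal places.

Var(Y) = 0.5² + 0.8² + 2² + 2·[0.4·0.08 + 0.17 + 1.6·0.62] = 4.89 + 2.388 = 7.278.
Under uncorrelated errors the observed covariances equal the true-score covariances, so only the own-variance terms attenuate.
True-score variance = [0.5²·0.90 + 0.8²·0.87 + 2²·0.87] + 2.388 = 4.2618 + 2.388 = 6.6498.
Reliability = 6.6498 / 7.278 = 0.9137.

0.9137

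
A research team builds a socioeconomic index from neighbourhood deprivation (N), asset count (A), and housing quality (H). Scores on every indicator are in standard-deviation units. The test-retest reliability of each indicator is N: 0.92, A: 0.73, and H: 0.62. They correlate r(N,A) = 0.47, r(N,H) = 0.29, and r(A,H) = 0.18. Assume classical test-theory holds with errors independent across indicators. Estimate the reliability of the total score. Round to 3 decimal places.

0.850

Var(N+A+H) = 3 + 2·[0.47 + 0.29 + 0.18] = 3 + 1.88 = 4.88.
Because errors are independent across components, Cov(Tᵢ,Tⱼ) = Cov(Xᵢ,Xⱼ); the off-diagonal part of the true-score variance is the same as above.
True-score variance = [0.92 + 0.73 + 0.62] + 1.88 = 2.27 + 1.88 = 4.15.
Reliability = 4.15 / 4.88 = 0.850.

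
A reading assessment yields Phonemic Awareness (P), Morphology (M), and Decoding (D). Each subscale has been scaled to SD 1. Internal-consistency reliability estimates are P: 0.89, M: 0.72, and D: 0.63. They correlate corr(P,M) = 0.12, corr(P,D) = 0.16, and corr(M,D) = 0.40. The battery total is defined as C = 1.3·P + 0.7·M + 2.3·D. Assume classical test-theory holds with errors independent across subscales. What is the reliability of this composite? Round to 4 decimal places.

0.7704

Var(C) = 1.3² + 0.7² + 2.3² + 2·[0.91·0.12 + 2.99·0.16 + 1.61·0.40] = 7.47 + 2.4632 = 9.9332.
Because errors are independent across components, Cov(Tᵢ,Tⱼ) = Cov(Xᵢ,Xⱼ); the off-diagonal part of the true-score variance is the same as above.
True-score variance = [1.3²·0.89 + 0.7²·0.72 + 2.3²·0.63] + 2.4632 = 5.1896 + 2.4632 = 7.6528.
Reliability = 7.6528 / 9.9332 = 0.7704.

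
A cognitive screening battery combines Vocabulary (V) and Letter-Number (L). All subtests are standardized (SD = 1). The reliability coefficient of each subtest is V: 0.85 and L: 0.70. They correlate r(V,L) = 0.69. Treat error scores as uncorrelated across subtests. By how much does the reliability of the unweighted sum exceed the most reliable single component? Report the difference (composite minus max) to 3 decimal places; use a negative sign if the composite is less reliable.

Var(sum) = 2 + 1.38 = 3.38; true-score variance = 1.55 + 1.38 = 2.93; composite reliability = 0.8669.
Max component reliability = 0.8500.
Difference = 0.8669 − 0.8500 = 0.017.

0.017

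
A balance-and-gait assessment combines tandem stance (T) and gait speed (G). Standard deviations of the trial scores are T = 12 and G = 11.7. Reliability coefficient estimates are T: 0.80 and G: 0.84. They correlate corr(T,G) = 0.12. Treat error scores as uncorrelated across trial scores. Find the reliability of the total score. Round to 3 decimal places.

Var(T+G) = 12² + 11.7² + 2·[12·11.7·0.12] = 280.89 + 33.696 = 314.586.
Because errors are independent across components, Cov(Tᵢ,Tⱼ) = Cov(Xᵢ,Xⱼ); the off-diagonal part of the true-score variance is the same as above.
True-score variance = [12²·0.80 + 11.7²·0.84] + 33.696 = 230.188 + 33.696 = 263.884.
Reliability = 263.884 / 314.586 = 0.839.

0.839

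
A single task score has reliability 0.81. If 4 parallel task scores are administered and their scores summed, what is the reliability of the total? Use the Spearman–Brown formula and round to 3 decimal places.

ρ_k = kρ / (1 + (k−1)ρ) = 4·0.81 / (1 + 3·0.81) = 3.240 / 3.430 = 0.945.

0.945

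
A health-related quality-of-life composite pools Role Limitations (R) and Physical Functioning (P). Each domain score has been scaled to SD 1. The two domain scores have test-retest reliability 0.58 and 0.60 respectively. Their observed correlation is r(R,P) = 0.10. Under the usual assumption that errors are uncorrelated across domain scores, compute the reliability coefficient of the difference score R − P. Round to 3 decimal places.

Var(R−P) = 1 + 1 − 2·0.10 = 2 − 0.2 = 1.8.
With uncorrelated errors the cross-covariances are all true-score covariance, so they carry over unchanged; only the diagonal terms shrink to ρᵢσᵢ².
True-score variance = [0.58 + 0.60] − 0.2 = 1.18 − 0.2 = 0.98.
Reliability = 0.98 / 1.8 = 0.544.

0.544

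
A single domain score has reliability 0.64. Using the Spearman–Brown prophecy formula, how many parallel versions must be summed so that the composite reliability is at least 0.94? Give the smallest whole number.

9

k ≥ ρ*(1−ρ₁)/(ρ₁(1−ρ*)) = 0.94·0.36 / (0.64·0.06) = 8.812.
Smallest integer k = 9.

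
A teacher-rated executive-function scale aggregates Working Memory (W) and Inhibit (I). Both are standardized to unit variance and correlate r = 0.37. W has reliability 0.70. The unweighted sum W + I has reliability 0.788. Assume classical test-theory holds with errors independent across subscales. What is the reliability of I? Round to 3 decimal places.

0.719

Var(W+I) = 2 + 2·0.37 = 2.740.
True-score variance = ρ_W + ρ_I + 2·0.37, so 0.788 = (0.70 + ρ_I + 0.74) / 2.740.
ρ_I = 0.788·2.740 − 0.70 − 0.74 = 0.719.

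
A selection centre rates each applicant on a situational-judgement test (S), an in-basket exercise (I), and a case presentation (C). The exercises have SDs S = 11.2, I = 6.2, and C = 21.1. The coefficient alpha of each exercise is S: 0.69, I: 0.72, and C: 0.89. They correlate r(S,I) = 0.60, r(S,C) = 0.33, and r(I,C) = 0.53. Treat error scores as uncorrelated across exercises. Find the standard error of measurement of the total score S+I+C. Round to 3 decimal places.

9.931

Var(total) = 609.09 + 377.968 = 987.058.
True-score variance = 510.467 + 377.968 = 888.436, so reliability = 0.9001.
Error variance = 987.058 − 888.436 = 98.6227; SEM = √98.6227 = 9.931.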